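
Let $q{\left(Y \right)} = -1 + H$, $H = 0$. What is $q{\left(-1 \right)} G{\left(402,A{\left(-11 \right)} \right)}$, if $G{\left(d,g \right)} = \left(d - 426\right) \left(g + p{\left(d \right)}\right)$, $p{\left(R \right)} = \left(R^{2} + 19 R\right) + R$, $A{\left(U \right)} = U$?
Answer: $4071192$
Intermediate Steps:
$q{\left(Y \right)} = -1$ ($q{\left(Y \right)} = -1 + 0 = -1$)
$p{\left(R \right)} = R^{2} + 20 R$
$G{\left(d,g \right)} = \left(-426 + d\right) \left(g + d \left(20 + d\right)\right)$ ($G{\left(d,g \right)} = \left(d - 426\right) \left(g + d \left(20 + d\right)\right) = \left(-426 + d\right) \left(g + d \left(20 + d\right)\right)$)
$q{\left(-1 \right)} G{\left(402,A{\left(-11 \right)} \right)} = - (402^{3} - 3425040 - -4686 - 406 \cdot 402^{2} + 402 \left(-11\right)) = - (64964808 - 3425040 + 4686 - 65611224 - 4422) = \left(-1\right) \left(-4071192\right) = 4071192$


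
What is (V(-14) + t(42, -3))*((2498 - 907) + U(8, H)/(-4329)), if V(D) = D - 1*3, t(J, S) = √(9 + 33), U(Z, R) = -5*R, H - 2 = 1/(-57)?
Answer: -6673937996/246753 + 392584588*√42/246753 ≈ -16736.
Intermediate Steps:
H = 113/57 (H = 2 + 1/(-57) = 2 - 1/57 = 113/57 ≈ 1.9825)
t(J, S) = √42
V(D) = -3 + D (V(D) = D - 3 = -3 + D)
(V(-14) + t(42, -3))*((2498 - 907) + U(8, H)/(-4329)) = ((-3 - 14) + √42)*((2498 - 907) - 5*113/57/(-4329)) = (-17 + √42)*(1591 - 565/57*(-1/4329)) = (-17 + √42)*(1591 + 565/246753) = (-17 + √42)*(392584588/246753) = -6673937996/246753 + 392584588*√42/246753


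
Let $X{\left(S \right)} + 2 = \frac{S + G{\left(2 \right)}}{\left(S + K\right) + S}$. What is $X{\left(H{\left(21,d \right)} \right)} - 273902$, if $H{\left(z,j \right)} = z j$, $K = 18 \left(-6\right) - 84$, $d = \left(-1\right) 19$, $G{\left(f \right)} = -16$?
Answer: $- \frac{54232909}{198} \approx -2.739 \cdot 10^{5}$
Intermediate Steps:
$d = -19$
$K = -192$ ($K = -108 - 84 = -192$)
$H{\left(z,j \right)} = j z$
$X{\left(S \right)} = -2 + \frac{-16 + S}{-192 + 2 S}$ ($X{\left(S \right)} = -2 + \frac{S - 16}{\left(S - 192\right) + S} = -2 + \frac{-16 + S}{\left(-192 + S\right) + S} = -2 + \frac{-16 + S}{-192 + 2 S}$)
$X{\left(H{\left(21,d \right)} \right)} - 273902 = \frac{368 - 3 \left(\left(-19\right) 21\right)}{2 \left(-96 - 399\right)} - 273902 = \frac{368 - -1197}{2 \left(-96 - 399\right)} - 273902 = \frac{368 + 1197}{2 \left(-495\right)} - 273902 = \frac{1}{2} \left(- \frac{1}{495}\right) 1565 - 273902 = - \frac{313}{198} - 273902 = - \frac{54232909}{198}$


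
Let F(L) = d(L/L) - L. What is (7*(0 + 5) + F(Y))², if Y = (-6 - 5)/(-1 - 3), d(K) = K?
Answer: 17689/16 ≈ 1105.6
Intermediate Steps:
Y = 11/4 (Y = -11/(-4) = -11*(-¼) = 11/4 ≈ 2.7500)
F(L) = 1 - L (F(L) = L/L - L = 1 - L)
(7*(0 + 5) + F(Y))² = (7*(0 + 5) + (1 - 1*11/4))² = (7*5 + (1 - 11/4))² = (35 - 7/4)² = (133/4)² = 17689/16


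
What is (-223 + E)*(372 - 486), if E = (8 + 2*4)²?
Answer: -3762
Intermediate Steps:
E = 256 (E = (8 + 8)² = 16² = 256)
(-223 + E)*(372 - 486) = (-223 + 256)*(372 - 486) = 33*(-114) = -3762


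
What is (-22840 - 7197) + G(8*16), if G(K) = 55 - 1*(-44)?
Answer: -29938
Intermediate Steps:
G(K) = 99 (G(K) = 55 + 44 = 99)
(-22840 - 7197) + G(8*16) = (-22840 - 7197) + 99 = -30037 + 99 = -29938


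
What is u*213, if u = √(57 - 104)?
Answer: 213*I*√47 ≈ 1460.3*I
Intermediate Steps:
u = I*√47 (u = √(-47) = I*√47 ≈ 6.8557*I)
u*213 = (I*√47)*213 = 213*I*√47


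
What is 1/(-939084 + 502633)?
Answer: -1/436451 ≈ -2.2912e-6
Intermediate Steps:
1/(-939084 + 502633) = 1/(-436451) = -1/436451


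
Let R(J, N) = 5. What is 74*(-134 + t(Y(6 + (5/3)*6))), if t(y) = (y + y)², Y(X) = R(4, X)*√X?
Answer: 108484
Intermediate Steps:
Y(X) = 5*√X
t(y) = 4*y² (t(y) = (2*y)² = 4*y²)
74*(-134 + t(Y(6 + (5/3)*6))) = 74*(-134 + 4*(5*√(6 + (5/3)*6))²) = 74*(-134 + 4*(5*√(6 + 10))²) = 74*(-134 + 4*(5*√16)²) = 74*(-134 + 4*(5*4)²) = 74*(-134 + 4*20²) = 74*(-134 + 4*400) = 74*(-134 + 1600) = 74*1466 = 108484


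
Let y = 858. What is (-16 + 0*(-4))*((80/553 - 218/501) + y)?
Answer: -3802096000/277053 ≈ -13723.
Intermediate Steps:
(-16 + 0*(-4))*((80/553 - 218/501) + y) = (-16 + 0*(-4))*((80/553 - 218/501) + 858) = (-16 + 0)*((80*(1/553) - 218*1/501) + 858) = -16*((80/553 - 218/501) + 858) = -16*(-80474/277053 + 858) = -16*237631000/277053 = -3802096000/277053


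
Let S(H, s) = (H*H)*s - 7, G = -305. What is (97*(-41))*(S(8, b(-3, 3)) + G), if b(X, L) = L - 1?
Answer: 731768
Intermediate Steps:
b(X, L) = -1 + L
S(H, s) = -7 + s*H**2 (S(H, s) = H**2*s - 7 = s*H**2 - 7 = -7 + s*H**2)
(97*(-41))*(S(8, b(-3, 3)) + G) = (97*(-41))*((-7 + (-1 + 3)*8**2) - 305) = -3977*((-7 + 2*64) - 305) = -3977*((-7 + 128) - 305) = -3977*(121 - 305) = -3977*(-184) = 731768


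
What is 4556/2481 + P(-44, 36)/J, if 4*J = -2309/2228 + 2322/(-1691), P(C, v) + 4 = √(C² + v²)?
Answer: 190915657268/22522356735 - 60280768*√202/9077935 ≈ -85.901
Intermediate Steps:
P(C, v) = -4 + √(C² + v²)
J = -9077935/15070192 (J = (-2309/2228 + 2322/(-1691))/4 = (-2309*1/2228 + 2322*(-1/1691))/4 = (-2309/2228 - 2322/1691)/4 = (¼)*(-9077935/3767548) = -9077935/15070192 ≈ -0.60238)
4556/2481 + P(-44, 36)/J = 4556/2481 + (-4 + √((-44)² + 36²))/(-9077935/15070192) = 4556*(1/2481) + (-4 + √(1936 + 1296))*(-15070192/9077935) = 4556/2481 + (-4 + √3232)*(-15070192/9077935) = 4556/2481 + (-4 + 4*√202)*(-15070192/9077935) = 4556/2481 + (60280768/9077935 - 60280768*√202/9077935) = 190915657268/22522356735 - 60280768*√202/9077935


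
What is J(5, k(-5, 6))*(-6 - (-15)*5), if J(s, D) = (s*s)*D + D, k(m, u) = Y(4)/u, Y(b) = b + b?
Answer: 2392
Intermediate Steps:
Y(b) = 2*b
k(m, u) = 8/u (k(m, u) = (2*4)/u = 8/u)
J(s, D) = D + D*s² (J(s, D) = s²*D + D = D*s² + D = D + D*s²)
J(5, k(-5, 6))*(-6 - (-15)*5) = ((8/6)*(1 + 5²))*(-6 - (-15)*5) = ((8*(⅙))*(1 + 25))*(-6 - 5*(-15)) = ((4/3)*26)*(-6 + 75) = (104/3)*69 = 2392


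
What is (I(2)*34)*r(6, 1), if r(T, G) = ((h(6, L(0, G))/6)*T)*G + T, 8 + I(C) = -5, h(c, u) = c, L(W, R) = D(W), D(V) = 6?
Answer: -5304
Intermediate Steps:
L(W, R) = 6
I(C) = -13 (I(C) = -8 - 5 = -13)
r(T, G) = T + G*T (r(T, G) = ((6/6)*T)*G + T = ((6*(⅙))*T)*G + T = (1*T)*G + T = T*G + T = G*T + T = T + G*T)
(I(2)*34)*r(6, 1) = (-13*34)*(6*(1 + 1)) = -2652*2 = -442*12 = -5304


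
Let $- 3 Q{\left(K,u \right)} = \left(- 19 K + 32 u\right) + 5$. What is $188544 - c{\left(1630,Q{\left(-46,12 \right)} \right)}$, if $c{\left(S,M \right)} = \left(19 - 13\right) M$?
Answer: $191070$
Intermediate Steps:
$Q{\left(K,u \right)} = - \frac{5}{3} - \frac{32 u}{3} + \frac{19 K}{3}$ ($Q{\left(K,u \right)} = - \frac{\left(- 19 K + 32 u\right) + 5}{3} = - \frac{5 - 19 K + 32 u}{3} = - \frac{5}{3} - \frac{32 u}{3} + \frac{19 K}{3}$)
$c{\left(S,M \right)} = 6 M$
$188544 - c{\left(1630,Q{\left(-46,12 \right)} \right)} = 188544 - 6 \left(- \frac{5}{3} - 128 + \frac{19}{3} \left(-46\right)\right) = 188544 - 6 \left(- \frac{5}{3} - 128 - \frac{874}{3}\right) = 188544 - 6 \left(-421\right) = 188544 - -2526 = 188544 + 2526 = 191070$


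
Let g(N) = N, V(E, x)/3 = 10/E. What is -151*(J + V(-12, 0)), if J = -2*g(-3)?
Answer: -1057/2 ≈ -528.50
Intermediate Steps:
V(E, x) = 30/E (V(E, x) = 3*(10/E) = 30/E)
J = 6 (J = -2*(-3) = 6)
-151*(J + V(-12, 0)) = -151*(6 + 30/(-12)) = -151*(6 + 30*(-1/12)) = -151*(6 - 5/2) = -151*7/2 = -1057/2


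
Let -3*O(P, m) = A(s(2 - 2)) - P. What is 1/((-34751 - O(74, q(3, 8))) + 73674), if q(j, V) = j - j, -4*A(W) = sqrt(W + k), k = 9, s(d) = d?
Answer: 12/466777 ≈ 2.5708e-5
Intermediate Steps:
A(W) = -sqrt(9 + W)/4 (A(W) = -sqrt(W + 9)/4 = -sqrt(9 + W)/4)
q(j, V) = 0
O(P, m) = 1/4 + P/3 (O(P, m) = -(-sqrt(9 + (2 - 2))/4 - P)/3 = -(-sqrt(9 + 0)/4 - P)/3 = -(-sqrt(9)/4 - P)/3 = -(-1/4*3 - P)/3 = -(-3/4 - P)/3 = 1/4 + P/3)
1/((-34751 - O(74, q(3, 8))) + 73674) = 1/((-34751 - (1/4 + (1/3)*74)) + 73674) = 1/((-34751 - (1/4 + 74/3)) + 73674) = 1/((-34751 - 1*299/12) + 73674) = 1/((-34751 - 299/12) + 73674) = 1/(-417311/12 + 73674) = 1/(466777/12) = 12/466777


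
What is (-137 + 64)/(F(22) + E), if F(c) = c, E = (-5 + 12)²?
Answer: -73/71 ≈ -1.0282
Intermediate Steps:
E = 49 (E = 7² = 49)
(-137 + 64)/(F(22) + E) = (-137 + 64)/(22 + 49) = -73/71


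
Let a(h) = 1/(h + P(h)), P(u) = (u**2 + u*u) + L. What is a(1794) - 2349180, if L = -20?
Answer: -15125538410279/6438646 ≈ -2.3492e+6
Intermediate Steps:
P(u) = -20 + 2*u**2 (P(u) = (u**2 + u*u) - 20 = (u**2 + u**2) - 20 = 2*u**2 - 20 = -20 + 2*u**2)
a(h) = 1/(-20 + h + 2*h**2) (a(h) = 1/(h + (-20 + 2*h**2)) = 1/(-20 + h + 2*h**2))
a(1794) - 2349180 = 1/(-20 + 1794 + 2*1794**2) - 2349180 = 1/(-20 + 1794 + 2*3218436) - 2349180 = 1/(-20 + 1794 + 6436872) - 2349180 = 1/6438646 - 2349180 = -15125538410279/6438646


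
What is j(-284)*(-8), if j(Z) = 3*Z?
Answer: 6816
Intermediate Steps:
j(-284)*(-8) = (3*(-284))*(-8) = -852*(-8) = 6816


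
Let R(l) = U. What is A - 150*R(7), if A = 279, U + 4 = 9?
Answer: -471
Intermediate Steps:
U = 5 (U = -4 + 9 = 5)
R(l) = 5
A - 150*R(7) = 279 - 150*5 = 279 - 750 = -471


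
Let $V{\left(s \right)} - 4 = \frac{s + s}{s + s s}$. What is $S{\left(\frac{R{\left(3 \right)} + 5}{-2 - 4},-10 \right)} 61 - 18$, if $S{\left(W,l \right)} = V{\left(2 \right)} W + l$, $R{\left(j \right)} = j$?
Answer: $- \frac{9068}{9} \approx -1007.6$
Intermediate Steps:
$V{\left(s \right)} = 4 + \frac{2 s}{s + s^{2}}$ ($V{\left(s \right)} = 4 + \frac{s + s}{s + s s} = 4 + \frac{2 s}{s + s^{2}}$)
$S{\left(W,l \right)} = l + \frac{14 W}{3}$ ($S{\left(W,l \right)} = \frac{2 \left(3 + 2 \cdot 2\right)}{1 + 2} W + l = \frac{2 \left(3 + 4\right)}{3} W + l = 2 \cdot \frac{1}{3} \cdot 7 W + l = \frac{14 W}{3} + l = l + \frac{14 W}{3}$)
$S{\left(\frac{R{\left(3 \right)} + 5}{-2 - 4},-10 \right)} 61 - 18 = \left(-10 + \frac{14 \frac{3 + 5}{-2 - 4}}{3}\right) 61 - 18 = \left(-10 + \frac{14 \frac{8}{-6}}{3}\right) 61 - 18 = \left(-10 + \frac{14 \cdot 8 \left(- \frac{1}{6}\right)}{3}\right) 61 - 18 = \left(-10 + \frac{14}{3} \left(- \frac{4}{3}\right)\right) 61 - 18 = \left(-10 - \frac{56}{9}\right) 61 - 18 = \left(- \frac{146}{9}\right) 61 - 18 = - \frac{8906}{9} - 18 = - \frac{9068}{9}$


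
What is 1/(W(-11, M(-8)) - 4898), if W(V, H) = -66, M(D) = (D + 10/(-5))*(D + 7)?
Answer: -1/4964 ≈ -0.00020145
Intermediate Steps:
M(D) = (-2 + D)*(7 + D) (M(D) = (D + 10*(-⅕))*(7 + D) = (D - 2)*(7 + D) = (-2 + D)*(7 + D))
1/(W(-11, M(-8)) - 4898) = 1/(-66 - 4898) = 1/(-4964) = -1/4964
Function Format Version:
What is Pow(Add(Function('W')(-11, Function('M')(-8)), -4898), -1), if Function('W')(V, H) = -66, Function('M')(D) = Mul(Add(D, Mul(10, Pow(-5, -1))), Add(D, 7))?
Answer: Rational(-1, 4964) ≈ -0.00020145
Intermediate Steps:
Function('M')(D) = Mul(Add(-2, D), Add(7, D)) (Function('M')(D) = Mul(Add(D, Mul(10, Rational(-1, 5))), Add(7, D)) = Mul(Add(D, -2), Add(7, D)) = Mul(Add(-2, D), Add(7, D)))
Pow(Add(Function('W')(-11, Function('M')(-8)), -4898), -1) = Pow(Add(-66, -4898), -1) = Pow(-4964, -1) = Rational(-1, 4964)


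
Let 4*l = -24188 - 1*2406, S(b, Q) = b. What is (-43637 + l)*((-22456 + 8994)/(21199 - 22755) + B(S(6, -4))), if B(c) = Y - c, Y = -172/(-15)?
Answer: -16570178531/23340 ≈ -7.0995e+5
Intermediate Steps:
Y = 172/15 (Y = -172*(-1/15) = 172/15 ≈ 11.467)
B(c) = 172/15 - c
l = -13297/2 (l = (-24188 - 1*2406)/4 = (-24188 - 2406)/4 = (1/4)*(-26594) = -13297/2 ≈ -6648.5)
(-43637 + l)*((-22456 + 8994)/(21199 - 22755) + B(S(6, -4))) = (-43637 - 13297/2)*((-22456 + 8994)/(21199 - 22755) + (172/15 - 1*6)) = -100571*(-13462/(-1556) + (172/15 - 6))/2 = -100571*(-13462*(-1/1556) + 82/15)/2 = -100571*(6731/778 + 82/15)/2 = -100571/2*164761/11670 = -16570178531/23340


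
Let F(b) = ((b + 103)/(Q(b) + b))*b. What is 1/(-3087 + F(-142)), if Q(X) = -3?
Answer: -145/453153 ≈ -0.00031998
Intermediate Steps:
F(b) = b*(103 + b)/(-3 + b) (F(b) = ((b + 103)/(-3 + b))*b = ((103 + b)/(-3 + b))*b = b*(103 + b)/(-3 + b))
1/(-3087 + F(-142)) = 1/(-3087 - 142*(103 - 142)/(-3 - 142)) = 1/(-3087 - 142*(-39)/(-145)) = 1/(-3087 - 142*(-1/145)*(-39)) = 1/(-3087 - 5538/145) = 1/(-453153/145) = -145/453153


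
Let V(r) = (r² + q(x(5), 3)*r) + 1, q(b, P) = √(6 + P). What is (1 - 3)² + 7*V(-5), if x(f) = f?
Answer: 81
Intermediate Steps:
V(r) = 1 + r² + 3*r (V(r) = (r² + √(6 + 3)*r) + 1 = (r² + √9*r) + 1 = (r² + 3*r) + 1 = 1 + r² + 3*r)
(1 - 3)² + 7*V(-5) = (1 - 3)² + 7*(1 + (-5)² + 3*(-5)) = (-2)² + 7*(1 + 25 - 15) = 4 + 7*11 = 4 + 77 = 81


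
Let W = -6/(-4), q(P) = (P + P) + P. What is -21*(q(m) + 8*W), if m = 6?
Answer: -630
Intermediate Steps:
q(P) = 3*P (q(P) = 2*P + P = 3*P)
W = 3/2 (W = -6*(-1/4) = 3/2 ≈ 1.5000)
-21*(q(m) + 8*W) = -21*(3*6 + 8*(3/2)) = -21*(18 + 12) = -21*30 = -630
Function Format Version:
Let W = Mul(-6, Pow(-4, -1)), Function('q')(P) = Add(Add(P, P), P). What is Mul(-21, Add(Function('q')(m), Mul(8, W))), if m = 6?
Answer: -630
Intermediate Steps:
Function('q')(P) = Mul(3, P) (Function('q')(P) = Add(Mul(2, P), P) = Mul(3, P))
W = Rational(3, 2) (W = Mul(-6, Rational(-1, 4)) = Rational(3, 2) ≈ 1.5000)
Mul(-21, Add(Function('q')(m), Mul(8, W))) = Mul(-21, Add(Mul(3, 6), Mul(8, Rational(3, 2)))) = Mul(-21, Add(18, 12)) = Mul(-21, 30) = -630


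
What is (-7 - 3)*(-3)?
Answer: 30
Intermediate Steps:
(-7 - 3)*(-3) = -10*(-3) = 30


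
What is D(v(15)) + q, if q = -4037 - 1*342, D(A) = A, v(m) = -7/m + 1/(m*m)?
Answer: -985379/225 ≈ -4379.5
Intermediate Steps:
v(m) = m⁻² - 7/m (v(m) = -7/m + m⁻² = m⁻² - 7/m)
q = -4379 (q = -4037 - 342 = -4379)
D(v(15)) + q = (1 - 7*15)/15² - 4379 = (1 - 105)/225 - 4379 = (1/225)*(-104) - 4379 = -104/225 - 4379 = -985379/225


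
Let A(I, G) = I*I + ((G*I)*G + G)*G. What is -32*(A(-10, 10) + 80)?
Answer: 311040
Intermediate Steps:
A(I, G) = I² + G*(G + I*G²) (A(I, G) = I² + (I*G² + G)*G = I² + (G + I*G²)*G = I² + G*(G + I*G²))
-32*(A(-10, 10) + 80) = -32*((10² + (-10)² - 10*10³) + 80) = -32*((100 + 100 - 10*1000) + 80) = -32*((100 + 100 - 10000) + 80) = -32*(-9800 + 80) = -32*(-9720) = 311040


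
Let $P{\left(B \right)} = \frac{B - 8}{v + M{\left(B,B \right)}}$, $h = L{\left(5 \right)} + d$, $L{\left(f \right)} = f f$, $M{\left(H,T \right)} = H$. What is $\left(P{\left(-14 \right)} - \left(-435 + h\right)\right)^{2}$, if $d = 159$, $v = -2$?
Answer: $\frac{4076361}{64} \approx 63693.0$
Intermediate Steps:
$L{\left(f \right)} = f^{2}$
$h = 184$ ($h = 5^{2} + 159 = 25 + 159 = 184$)
$P{\left(B \right)} = \frac{-8 + B}{-2 + B}$ ($P{\left(B \right)} = \frac{B - 8}{-2 + B} = \frac{-8 + B}{-2 + B}$)
$\left(P{\left(-14 \right)} - \left(-435 + h\right)\right)^{2} = \left(\frac{-8 - 14}{-2 - 14} + \left(435 - 184\right)\right)^{2} = \left(\frac{1}{-16} \left(-22\right) + \left(435 - 184\right)\right)^{2} = \left(\left(- \frac{1}{16}\right) \left(-22\right) + 251\right)^{2} = \left(\frac{11}{8} + 251\right)^{2} = \left(\frac{2019}{8}\right)^{2} = \frac{4076361}{64}$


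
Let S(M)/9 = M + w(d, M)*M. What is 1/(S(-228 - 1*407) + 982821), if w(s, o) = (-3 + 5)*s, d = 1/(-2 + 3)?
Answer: 1/965676 ≈ 1.0355e-6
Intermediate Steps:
d = 1 (d = 1/1 = 1)
w(s, o) = 2*s
S(M) = 27*M (S(M) = 9*(M + (2*1)*M) = 9*(M + 2*M) = 9*(3*M) = 27*M)
1/(S(-228 - 1*407) + 982821) = 1/(27*(-228 - 1*407) + 982821) = 1/(27*(-228 - 407) + 982821) = 1/(27*(-635) + 982821) = 1/(-17145 + 982821) = 1/965676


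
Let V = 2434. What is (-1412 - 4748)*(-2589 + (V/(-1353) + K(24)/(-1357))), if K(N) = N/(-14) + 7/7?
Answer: 2663785790720/166911 ≈ 1.5959e+7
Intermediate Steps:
K(N) = 1 - N/14 (K(N) = N*(-1/14) + 7*(⅐) = -N/14 + 1 = 1 - N/14)
(-1412 - 4748)*(-2589 + (V/(-1353) + K(24)/(-1357))) = (-1412 - 4748)*(-2589 + (2434/(-1353) + (1 - 1/14*24)/(-1357))) = -6160*(-2589 + (2434*(-1/1353) + (1 - 12/7)*(-1/1357))) = -6160*(-2589 + (-2434/1353 - 5/7*(-1/1357))) = -6160*(-2589 + (-2434/1353 + 5/9499)) = -6160*(-2589 - 23113801/12852147) = -6160*(-33297322384/12852147) = 2663785790720/166911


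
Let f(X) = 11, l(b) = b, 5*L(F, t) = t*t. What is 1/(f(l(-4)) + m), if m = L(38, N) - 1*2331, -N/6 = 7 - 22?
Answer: -1/700 ≈ -0.0014286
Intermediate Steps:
N = 90 (N = -6*(7 - 22) = -6*(-15) = 90)
L(F, t) = t²/5 (L(F, t) = (t*t)/5 = t²/5)
m = -711 (m = (⅕)*90² - 1*2331 = (⅕)*8100 - 2331 = 1620 - 2331 = -711)
1/(f(l(-4)) + m) = 1/(11 - 711) = 1/(-700) = -1/700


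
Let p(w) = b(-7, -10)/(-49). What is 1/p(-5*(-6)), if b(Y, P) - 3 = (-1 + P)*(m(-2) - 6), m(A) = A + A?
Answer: -49/113 ≈ -0.43363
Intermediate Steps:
m(A) = 2*A
b(Y, P) = 13 - 10*P (b(Y, P) = 3 + (-1 + P)*(2*(-2) - 6) = 3 + (-1 + P)*(-4 - 6) = 3 + (-1 + P)*(-10) = 3 + (10 - 10*P) = 13 - 10*P)
p(w) = -113/49 (p(w) = (13 - 10*(-10))/(-49) = (13 + 100)*(-1/49) = 113*(-1/49) = -113/49)
1/p(-5*(-6)) = 1/(-113/49) = -49/113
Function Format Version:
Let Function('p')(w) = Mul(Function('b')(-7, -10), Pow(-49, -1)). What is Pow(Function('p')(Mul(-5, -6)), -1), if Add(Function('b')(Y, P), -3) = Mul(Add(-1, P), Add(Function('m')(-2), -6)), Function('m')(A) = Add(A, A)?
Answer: Rational(-49, 113) ≈ -0.43363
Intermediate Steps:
Function('m')(A) = Mul(2, A)
Function('b')(Y, P) = Add(13, Mul(-10, P)) (Function('b')(Y, P) = Add(3, Mul(Add(-1, P), Add(Mul(2, -2), -6))) = Add(3, Mul(Add(-1, P), Add(-4, -6))) = Add(3, Mul(Add(-1, P), -10)) = Add(3, Add(10, Mul(-10, P))) = Add(13, Mul(-10, P)))
Function('p')(w) = Rational(-113, 49) (Function('p')(w) = Mul(Add(13, Mul(-10, -10)), Pow(-49, -1)) = Mul(Add(13, 100), Rational(-1, 49)) = Mul(113, Rational(-1, 49)) = Rational(-113, 49))
Pow(Function('p')(Mul(-5, -6)), -1) = Pow(Rational(-113, 49), -1) = Rational(-49, 113)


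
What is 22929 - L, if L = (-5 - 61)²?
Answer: 18573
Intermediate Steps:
L = 4356 (L = (-66)² = 4356)
22929 - L = 22929 - 1*4356 = 22929 - 4356 = 18573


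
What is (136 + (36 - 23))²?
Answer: 22201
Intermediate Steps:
(136 + (36 - 23))² = (136 + 13)² = 149² = 22201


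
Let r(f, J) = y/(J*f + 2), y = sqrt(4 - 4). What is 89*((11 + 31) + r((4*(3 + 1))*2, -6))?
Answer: 3738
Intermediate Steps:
y = 0 (y = sqrt(0) = 0)
r(f, J) = 0 (r(f, J) = 0/(J*f + 2) = 0/(2 + J*f) = 0)
89*((11 + 31) + r((4*(3 + 1))*2, -6)) = 89*((11 + 31) + 0) = 89*(42 + 0) = 89*42 = 3738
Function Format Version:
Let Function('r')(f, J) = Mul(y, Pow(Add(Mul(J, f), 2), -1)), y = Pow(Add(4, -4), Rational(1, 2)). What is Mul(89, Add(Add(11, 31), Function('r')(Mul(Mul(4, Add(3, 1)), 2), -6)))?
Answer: 3738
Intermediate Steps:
y = 0 (y = Pow(0, Rational(1, 2)) = 0)
Function('r')(f, J) = 0 (Function('r')(f, J) = Mul(0, Pow(Add(Mul(J, f), 2), -1)) = Mul(0, Pow(Add(2, Mul(J, f)), -1)) = 0)
Mul(89, Add(Add(11, 31), Function('r')(Mul(Mul(4, Add(3, 1)), 2), -6))) = Mul(89, Add(Add(11, 31), 0)) = Mul(89, Add(42, 0)) = Mul(89, 42) = 3738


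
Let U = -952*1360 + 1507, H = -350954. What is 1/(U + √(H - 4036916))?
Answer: -1293213/1672404251239 - I*√4387870/1672404251239 ≈ -7.7327e-7 - 1.2525e-9*I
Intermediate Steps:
U = -1293213 (U = -1294720 + 1507 = -1293213)
1/(U + √(H - 4036916)) = 1/(-1293213 + √(-350954 - 4036916)) = 1/(-1293213 + √(-4387870)) = 1/(-1293213 + I*√4387870)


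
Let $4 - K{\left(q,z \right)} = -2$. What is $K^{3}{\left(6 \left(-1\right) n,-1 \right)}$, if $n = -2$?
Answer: $216$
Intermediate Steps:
$K{\left(q,z \right)} = 6$ ($K{\left(q,z \right)} = 4 - -2 = 4 + 2 = 6$)
$K^{3}{\left(6 \left(-1\right) n,-1 \right)} = 6^{3} = 216$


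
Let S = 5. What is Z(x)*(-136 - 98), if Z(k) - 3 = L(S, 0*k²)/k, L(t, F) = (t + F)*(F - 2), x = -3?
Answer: -1482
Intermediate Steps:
L(t, F) = (-2 + F)*(F + t) (L(t, F) = (F + t)*(-2 + F) = (-2 + F)*(F + t))
Z(k) = 3 - 10/k (Z(k) = 3 + ((0*k²)² - 0*k² - 2*5 + (0*k²)*5)/k = 3 + (0² - 2*0 - 10 + 0*5)/k = 3 + (0 + 0 - 10 + 0)/k = 3 - 10/k)
Z(x)*(-136 - 98) = (3 - 10/(-3))*(-136 - 98) = (3 - 10*(-⅓))*(-234) = (3 + 10/3)*(-234) = (19/3)*(-234) = -1482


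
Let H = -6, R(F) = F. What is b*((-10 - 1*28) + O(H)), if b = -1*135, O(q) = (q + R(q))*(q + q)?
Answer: -14310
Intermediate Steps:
O(q) = 4*q**2 (O(q) = (q + q)*(q + q) = (2*q)*(2*q) = 4*q**2)
b = -135
b*((-10 - 1*28) + O(H)) = -135*((-10 - 1*28) + 4*(-6)**2) = -135*((-10 - 28) + 4*36) = -135*(-38 + 144) = -135*106 = -14310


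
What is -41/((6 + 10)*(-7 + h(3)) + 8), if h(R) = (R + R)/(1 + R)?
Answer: 41/80 ≈ 0.51250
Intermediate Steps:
h(R) = 2*R/(1 + R) (h(R) = (2*R)/(1 + R) = 2*R/(1 + R))
-41/((6 + 10)*(-7 + h(3)) + 8) = -41/((6 + 10)*(-7 + 2*3/(1 + 3)) + 8) = -41/(16*(-7 + 2*3/4) + 8) = -41/(16*(-7 + 2*3*(1/4)) + 8) = -41/(16*(-7 + 3/2) + 8) = -41/(16*(-11/2) + 8) = -41/(-88 + 8) = -41/(-80) = -1/80*(-41) = 41/80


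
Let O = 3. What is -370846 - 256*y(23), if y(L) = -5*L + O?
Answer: -342174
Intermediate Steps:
y(L) = 3 - 5*L (y(L) = -5*L + 3 = 3 - 5*L)
-370846 - 256*y(23) = -370846 - 256*(3 - 5*23) = -370846 - 256*(3 - 115) = -370846 - 256*(-112) = -370846 - 1*(-28672) = -370846 + 28672 = -342174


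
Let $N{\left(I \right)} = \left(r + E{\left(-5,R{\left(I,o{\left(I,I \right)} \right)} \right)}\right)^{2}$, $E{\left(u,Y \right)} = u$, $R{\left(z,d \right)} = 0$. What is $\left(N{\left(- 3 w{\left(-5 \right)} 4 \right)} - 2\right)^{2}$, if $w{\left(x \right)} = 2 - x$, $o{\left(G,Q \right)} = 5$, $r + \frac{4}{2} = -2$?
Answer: $6241$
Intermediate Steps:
$r = -4$ ($r = -2 - 2 = -4$)
$N{\left(I \right)} = 81$ ($N{\left(I \right)} = \left(-4 - 5\right)^{2} = \left(-9\right)^{2} = 81$)
$\left(N{\left(- 3 w{\left(-5 \right)} 4 \right)} - 2\right)^{2} = \left(81 - 2\right)^{2} = 79^{2} = 6241$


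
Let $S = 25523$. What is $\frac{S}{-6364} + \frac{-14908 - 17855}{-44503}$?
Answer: $- \frac{927346337}{283217092} \approx -3.2743$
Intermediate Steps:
$\frac{S}{-6364} + \frac{-14908 - 17855}{-44503} = \frac{25523}{-6364} + \frac{-14908 - 17855}{-44503} = 25523 \left(- \frac{1}{6364}\right) + \left(-14908 - 17855\right) \left(- \frac{1}{44503}\right) = - \frac{25523}{6364} - - \frac{32763}{44503} = - \frac{25523}{6364} + \frac{32763}{44503} = - \frac{927346337}{283217092}$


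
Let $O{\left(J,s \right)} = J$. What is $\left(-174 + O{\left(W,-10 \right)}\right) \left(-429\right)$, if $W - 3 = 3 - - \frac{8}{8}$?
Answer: $71643$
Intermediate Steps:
$W = 7$ ($W = 3 + \left(3 - - \frac{8}{8}\right) = 3 + \left(3 - \left(-8\right) \frac{1}{8}\right) = 3 + \left(3 - -1\right) = 3 + \left(3 + 1\right) = 3 + 4 = 7$)
$\left(-174 + O{\left(W,-10 \right)}\right) \left(-429\right) = \left(-174 + 7\right) \left(-429\right) = \left(-167\right) \left(-429\right) = 71643$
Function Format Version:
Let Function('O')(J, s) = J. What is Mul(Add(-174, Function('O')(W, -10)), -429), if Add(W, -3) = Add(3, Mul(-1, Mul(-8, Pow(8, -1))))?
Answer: 71643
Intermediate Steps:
W = 7 (W = Add(3, Add(3, Mul(-1, Mul(-8, Pow(8, -1))))) = Add(3, Add(3, Mul(-1, Mul(-8, Rational(1, 8))))) = Add(3, Add(3, Mul(-1, -1))) = Add(3, Add(3, 1)) = Add(3, 4) = 7)
Mul(Add(-174, Function('O')(W, -10)), -429) = Mul(Add(-174, 7), -429) = Mul(-167, -429) = 71643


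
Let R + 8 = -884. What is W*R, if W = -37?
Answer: 33004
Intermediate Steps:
R = -892 (R = -8 - 884 = -892)
W*R = -37*(-892) = 33004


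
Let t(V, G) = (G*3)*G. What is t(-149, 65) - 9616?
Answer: 3059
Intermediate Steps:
t(V, G) = 3*G² (t(V, G) = (3*G)*G = 3*G²)
t(-149, 65) - 9616 = 3*65² - 9616 = 3*4225 - 9616 = 12675 - 9616 = 3059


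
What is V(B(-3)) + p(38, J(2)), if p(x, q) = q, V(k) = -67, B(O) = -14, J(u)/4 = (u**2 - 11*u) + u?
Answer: -131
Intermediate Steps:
J(u) = -40*u + 4*u**2 (J(u) = 4*((u**2 - 11*u) + u) = 4*(u**2 - 10*u) = -40*u + 4*u**2)
V(B(-3)) + p(38, J(2)) = -67 + 4*2*(-10 + 2) = -67 + 4*2*(-8) = -67 - 64 = -131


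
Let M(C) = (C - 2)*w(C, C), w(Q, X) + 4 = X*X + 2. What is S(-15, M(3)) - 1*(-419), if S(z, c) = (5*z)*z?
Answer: 1544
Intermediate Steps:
w(Q, X) = -2 + X² (w(Q, X) = -4 + (X*X + 2) = -4 + (X² + 2) = -4 + (2 + X²) = -2 + X²)
M(C) = (-2 + C)*(-2 + C²) (M(C) = (C - 2)*(-2 + C²) = (-2 + C)*(-2 + C²))
S(z, c) = 5*z²
S(-15, M(3)) - 1*(-419) = 5*(-15)² - 1*(-419) = 5*225 + 419 = 1125 + 419 = 1544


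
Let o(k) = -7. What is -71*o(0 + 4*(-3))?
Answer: 497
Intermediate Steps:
-71*o(0 + 4*(-3)) = -71*(-7) = 497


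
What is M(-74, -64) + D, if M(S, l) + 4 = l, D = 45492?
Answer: 45424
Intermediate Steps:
M(S, l) = -4 + l
M(-74, -64) + D = (-4 - 64) + 45492 = -68 + 45492 = 45424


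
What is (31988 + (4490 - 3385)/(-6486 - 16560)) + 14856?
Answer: 1079565719/23046 ≈ 46844.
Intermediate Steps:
(31988 + (4490 - 3385)/(-6486 - 16560)) + 14856 = (31988 + 1105/(-23046)) + 14856 = (31988 + 1105*(-1/23046)) + 14856 = (31988 - 1105/23046) + 14856 = 737194343/23046 + 14856 = 1079565719/23046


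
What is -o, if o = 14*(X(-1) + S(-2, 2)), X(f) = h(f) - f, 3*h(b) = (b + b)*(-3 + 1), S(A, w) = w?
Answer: -182/3 ≈ -60.667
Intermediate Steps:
h(b) = -4*b/3 (h(b) = ((b + b)*(-3 + 1))/3 = ((2*b)*(-2))/3 = (-4*b)/3 = -4*b/3)
X(f) = -7*f/3 (X(f) = -4*f/3 - f = -7*f/3)
o = 182/3 (o = 14*(-7/3*(-1) + 2) = 14*(7/3 + 2) = 14*(13/3) = 182/3 ≈ 60.667)
-o = -1*182/3 = -182/3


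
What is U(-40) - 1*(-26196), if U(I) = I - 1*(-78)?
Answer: 26234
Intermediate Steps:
U(I) = 78 + I (U(I) = I + 78 = 78 + I)
U(-40) - 1*(-26196) = (78 - 40) - 1*(-26196) = 38 + 26196 = 26234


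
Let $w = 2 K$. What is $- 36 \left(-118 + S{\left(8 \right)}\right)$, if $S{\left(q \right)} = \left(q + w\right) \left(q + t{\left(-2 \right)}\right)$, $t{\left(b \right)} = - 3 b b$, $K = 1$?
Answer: $5688$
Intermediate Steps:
$t{\left(b \right)} = - 3 b^{2}$
$w = 2$ ($w = 2 \cdot 1 = 2$)
$S{\left(q \right)} = \left(-12 + q\right) \left(2 + q\right)$ ($S{\left(q \right)} = \left(q + 2\right) \left(q - 3 \left(-2\right)^{2}\right) = \left(2 + q\right) \left(q - 12\right) = \left(2 + q\right) \left(-12 + q\right) = \left(-12 + q\right) \left(2 + q\right)$)
$- 36 \left(-118 + S{\left(8 \right)}\right) = - 36 \left(-118 - \left(104 - 64\right)\right) = - 36 \left(-118 - 40\right) = \left(-36\right) \left(-158\right) = 5688$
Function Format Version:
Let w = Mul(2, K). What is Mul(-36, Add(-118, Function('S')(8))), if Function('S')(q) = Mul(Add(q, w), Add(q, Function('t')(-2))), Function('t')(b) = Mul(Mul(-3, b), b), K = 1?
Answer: 5688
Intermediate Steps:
Function('t')(b) = Mul(-3, Pow(b, 2))
w = 2 (w = Mul(2, 1) = 2)
Function('S')(q) = Mul(Add(-12, q), Add(2, q)) (Function('S')(q) = Mul(Add(q, 2), Add(q, Mul(-3, Pow(-2, 2)))) = Mul(Add(2, q), Add(q, Mul(-3, 4))) = Mul(Add(2, q), Add(q, -12)) = Mul(Add(2, q), Add(-12, q)) = Mul(Add(-12, q), Add(2, q)))
Mul(-36, Add(-118, Function('S')(8))) = Mul(-36, Add(-118, Add(-24, Pow(8, 2), Mul(-10, 8)))) = Mul(-36, Add(-118, Add(-24, 64, -80))) = Mul(-36, Add(-118, -40)) = Mul(-36, -158) = 5688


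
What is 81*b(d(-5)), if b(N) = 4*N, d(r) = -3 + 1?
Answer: -648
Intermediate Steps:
d(r) = -2
81*b(d(-5)) = 81*(4*(-2)) = 81*(-8) = -648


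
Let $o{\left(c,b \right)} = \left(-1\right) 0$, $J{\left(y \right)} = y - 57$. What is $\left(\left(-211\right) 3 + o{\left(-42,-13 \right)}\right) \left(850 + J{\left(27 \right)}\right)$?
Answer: $-519060$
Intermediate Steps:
$J{\left(y \right)} = -57 + y$
$o{\left(c,b \right)} = 0$
$\left(\left(-211\right) 3 + o{\left(-42,-13 \right)}\right) \left(850 + J{\left(27 \right)}\right) = \left(\left(-211\right) 3 + 0\right) \left(850 + \left(-57 + 27\right)\right) = \left(-633 + 0\right) \left(850 - 30\right) = \left(-633\right) 820 = -519060$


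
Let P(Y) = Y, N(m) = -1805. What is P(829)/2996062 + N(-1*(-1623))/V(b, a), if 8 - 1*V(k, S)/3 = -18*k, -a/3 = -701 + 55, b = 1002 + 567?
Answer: -266881708/12695812725 ≈ -0.021021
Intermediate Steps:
b = 1569
a = 1938 (a = -3*(-701 + 55) = -3*(-646) = 1938)
V(k, S) = 24 + 54*k (V(k, S) = 24 - (-54)*k = 24 + 54*k)
P(829)/2996062 + N(-1*(-1623))/V(b, a) = 829/2996062 - 1805/(24 + 54*1569) = 829*(1/2996062) - 1805/(24 + 84726) = 829/2996062 - 1805/84750 = 829/2996062 - 1805*1/84750 = 829/2996062 - 361/16950 = -266881708/12695812725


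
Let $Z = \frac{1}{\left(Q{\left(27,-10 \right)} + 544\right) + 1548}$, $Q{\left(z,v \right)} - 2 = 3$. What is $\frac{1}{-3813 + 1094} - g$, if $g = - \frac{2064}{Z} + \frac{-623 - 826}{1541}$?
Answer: $\frac{788482807214}{182173} \approx 4.3282 \cdot 10^{6}$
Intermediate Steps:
$Q{\left(z,v \right)} = 5$ ($Q{\left(z,v \right)} = 2 + 3 = 5$)
$Z = \frac{1}{2097}$ ($Z = \frac{1}{\left(5 + 544\right) + 1548} = \frac{1}{549 + 1548} = \frac{1}{2097} \approx 0.00047687$)
$g = - \frac{289989999}{67}$ ($g = - 2064 \frac{1}{\frac{1}{2097}} + \frac{-623 - 826}{1541} = \left(-2064\right) 2097 + \left(-623 - 826\right) \frac{1}{1541} = -4328208 - \frac{63}{67} = - \frac{289989999}{67} \approx -4.3282 \cdot 10^{6}$)
$\frac{1}{-3813 + 1094} - g = \frac{1}{-3813 + 1094} - - \frac{289989999}{67} = \frac{1}{-2719} + \frac{289989999}{67} = - \frac{1}{2719} + \frac{289989999}{67} = \frac{788482807214}{182173}$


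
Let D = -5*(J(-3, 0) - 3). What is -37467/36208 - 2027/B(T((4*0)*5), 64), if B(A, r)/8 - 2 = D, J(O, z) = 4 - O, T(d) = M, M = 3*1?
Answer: 2124949/162936 ≈ 13.042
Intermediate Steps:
M = 3
T(d) = 3
D = -20 (D = -5*((4 - 1*(-3)) - 3) = -5*((4 + 3) - 3) = -5*(7 - 3) = -5*4 = -20)
B(A, r) = -144 (B(A, r) = 16 + 8*(-20) = 16 - 160 = -144)
-37467/36208 - 2027/B(T((4*0)*5), 64) = -37467/36208 - 2027/(-144) = -37467*1/36208 - 2027*(-1/144) = -37467/36208 + 2027/144 = 2124949/162936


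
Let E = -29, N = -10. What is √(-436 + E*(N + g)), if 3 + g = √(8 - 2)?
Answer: √(-59 - 29*√6) ≈ 11.403*I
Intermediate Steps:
g = -3 + √6 (g = -3 + √(8 - 2) = -3 + √6 ≈ -0.55051)
√(-436 + E*(N + g)) = √(-436 - 29*(-10 + (-3 + √6))) = √(-436 - 29*(-13 + √6)) = √(-436 + (377 - 29*√6)) = √(-59 - 29*√6)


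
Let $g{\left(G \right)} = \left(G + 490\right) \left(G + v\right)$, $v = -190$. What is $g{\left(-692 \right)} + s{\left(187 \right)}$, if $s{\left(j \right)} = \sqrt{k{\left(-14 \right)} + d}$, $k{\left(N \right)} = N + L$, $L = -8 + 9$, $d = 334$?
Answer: $178164 + \sqrt{321} \approx 1.7818 \cdot 10^{5}$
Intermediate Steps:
$L = 1$
$k{\left(N \right)} = 1 + N$ ($k{\left(N \right)} = N + 1 = 1 + N$)
$g{\left(G \right)} = \left(-190 + G\right) \left(490 + G\right)$ ($g{\left(G \right)} = \left(G + 490\right) \left(G - 190\right) = \left(490 + G\right) \left(-190 + G\right) = \left(-190 + G\right) \left(490 + G\right)$)
$s{\left(j \right)} = \sqrt{321}$ ($s{\left(j \right)} = \sqrt{\left(1 - 14\right) + 334} = \sqrt{-13 + 334} = \sqrt{321}$)
$g{\left(-692 \right)} + s{\left(187 \right)} = \left(-93100 + \left(-692\right)^{2} + 300 \left(-692\right)\right) + \sqrt{321} = \left(-93100 + 478864 - 207600\right) + \sqrt{321} = 178164 + \sqrt{321}$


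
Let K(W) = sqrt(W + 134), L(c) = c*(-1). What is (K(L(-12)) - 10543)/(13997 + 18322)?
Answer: -10543/32319 + sqrt(146)/32319 ≈ -0.32584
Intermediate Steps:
L(c) = -c
K(W) = sqrt(134 + W)
(K(L(-12)) - 10543)/(13997 + 18322) = (sqrt(134 - 1*(-12)) - 10543)/(13997 + 18322) = (sqrt(134 + 12) - 10543)/32319 = (sqrt(146) - 10543)*(1/32319) = (-10543 + sqrt(146))*(1/32319) = -10543/32319 + sqrt(146)/32319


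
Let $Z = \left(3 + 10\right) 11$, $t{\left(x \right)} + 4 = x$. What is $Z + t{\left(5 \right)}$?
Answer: $144$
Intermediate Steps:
$t{\left(x \right)} = -4 + x$
$Z = 143$ ($Z = 13 \cdot 11 = 143$)
$Z + t{\left(5 \right)} = 143 + \left(-4 + 5\right) = 143 + 1 = 144$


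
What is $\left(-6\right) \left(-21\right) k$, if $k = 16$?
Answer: $2016$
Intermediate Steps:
$\left(-6\right) \left(-21\right) k = \left(-6\right) \left(-21\right) 16 = 126 \cdot 16 = 2016$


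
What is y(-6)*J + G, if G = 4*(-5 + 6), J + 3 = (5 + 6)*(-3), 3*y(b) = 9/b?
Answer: 22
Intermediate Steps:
y(b) = 3/b (y(b) = (9/b)/3 = 3/b)
J = -36 (J = -3 + (5 + 6)*(-3) = -3 + 11*(-3) = -3 - 33 = -36)
G = 4 (G = 4*1 = 4)
y(-6)*J + G = (3/(-6))*(-36) + 4 = (3*(-⅙))*(-36) + 4 = -½*(-36) + 4 = 18 + 4 = 22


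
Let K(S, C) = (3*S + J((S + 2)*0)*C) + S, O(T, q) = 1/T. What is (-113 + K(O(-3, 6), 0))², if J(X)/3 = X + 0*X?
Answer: 117649/9 ≈ 13072.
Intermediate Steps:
J(X) = 3*X (J(X) = 3*(X + 0*X) = 3*(X + 0) = 3*X)
K(S, C) = 4*S (K(S, C) = (3*S + (3*((S + 2)*0))*C) + S = (3*S + (3*((2 + S)*0))*C) + S = (3*S + (3*0)*C) + S = (3*S + 0*C) + S = (3*S + 0) + S = 3*S + S = 4*S)
(-113 + K(O(-3, 6), 0))² = (-113 + 4/(-3))² = (-113 + 4*(-⅓))² = (-113 - 4/3)² = (-343/3)² = 117649/9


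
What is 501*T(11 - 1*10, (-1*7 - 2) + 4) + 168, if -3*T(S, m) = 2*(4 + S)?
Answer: -1502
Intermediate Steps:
T(S, m) = -8/3 - 2*S/3 (T(S, m) = -2*(4 + S)/3 = -(8 + 2*S)/3 = -8/3 - 2*S/3)
501*T(11 - 1*10, (-1*7 - 2) + 4) + 168 = 501*(-8/3 - 2*(11 - 1*10)/3) + 168 = 501*(-8/3 - 2*(11 - 10)/3) + 168 = 501*(-8/3 - 2/3*1) + 168 = 501*(-8/3 - 2/3) + 168 = 501*(-10/3) + 168 = -1670 + 168 = -1502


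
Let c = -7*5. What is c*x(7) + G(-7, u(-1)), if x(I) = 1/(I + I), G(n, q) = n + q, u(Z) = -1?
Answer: -21/2 ≈ -10.500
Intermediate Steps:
x(I) = 1/(2*I)
c = -35 (c = -7*5 = -35)
c*x(7) + G(-7, u(-1)) = -35/(2*7) + (-7 - 1) = -35/(2*7) - 8 = -35*1/14 - 8 = -5/2 - 8 = -21/2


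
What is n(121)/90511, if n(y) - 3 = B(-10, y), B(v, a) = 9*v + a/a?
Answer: -86/90511 ≈ -0.00095016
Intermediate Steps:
B(v, a) = 1 + 9*v (B(v, a) = 9*v + 1 = 1 + 9*v)
n(y) = -86 (n(y) = 3 + (1 + 9*(-10)) = 3 + (1 - 90) = 3 - 89 = -86)
n(121)/90511 = -86/90511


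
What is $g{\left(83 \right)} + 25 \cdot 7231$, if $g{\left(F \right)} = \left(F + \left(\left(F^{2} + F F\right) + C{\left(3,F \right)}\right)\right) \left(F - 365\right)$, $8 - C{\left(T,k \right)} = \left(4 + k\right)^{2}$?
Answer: $-1595825$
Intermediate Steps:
$C{\left(T,k \right)} = 8 - \left(4 + k\right)^{2}$
$g{\left(F \right)} = \left(-365 + F\right) \left(8 + F - \left(4 + F\right)^{2} + 2 F^{2}\right)$ ($g{\left(F \right)} = \left(F - \left(-8 + \left(4 + F\right)^{2} - F^{2} - F F\right)\right) \left(F - 365\right) = \left(F - \left(-8 + \left(4 + F\right)^{2} - 2 F^{2}\right)\right) \left(-365 + F\right) = \left(F + \left(8 - \left(4 + F\right)^{2} + 2 F^{2}\right)\right) \left(-365 + F\right) = \left(8 + F - \left(4 + F\right)^{2} + 2 F^{2}\right) \left(-365 + F\right) = \left(-365 + F\right) \left(8 + F - \left(4 + F\right)^{2} + 2 F^{2}\right)$)
$g{\left(83 \right)} + 25 \cdot 7231 = \left(2920 + 83^{3} - 372 \cdot 83^{2} + 2547 \cdot 83\right) + 25 \cdot 7231 = \left(2920 + 571787 - 2562708 + 211401\right) + 180775 = -1776600 + 180775 = -1595825$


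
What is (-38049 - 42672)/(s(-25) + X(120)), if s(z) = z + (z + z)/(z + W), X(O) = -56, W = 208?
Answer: 14771943/14873 ≈ 993.21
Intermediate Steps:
s(z) = z + 2*z/(208 + z) (s(z) = z + (z + z)/(z + 208) = z + (2*z)/(208 + z) = z + 2*z/(208 + z))
(-38049 - 42672)/(s(-25) + X(120)) = (-38049 - 42672)/(-25*(210 - 25)/(208 - 25) - 56) = -80721/(-25*185/183 - 56) = -80721/(-25*1/183*185 - 56) = -80721/(-4625/183 - 56) = -80721/(-14873/183) = -80721*(-183/14873) = 14771943/14873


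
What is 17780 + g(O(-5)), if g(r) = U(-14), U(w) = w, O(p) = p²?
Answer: 17766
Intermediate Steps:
g(r) = -14
17780 + g(O(-5)) = 17780 - 14 = 17766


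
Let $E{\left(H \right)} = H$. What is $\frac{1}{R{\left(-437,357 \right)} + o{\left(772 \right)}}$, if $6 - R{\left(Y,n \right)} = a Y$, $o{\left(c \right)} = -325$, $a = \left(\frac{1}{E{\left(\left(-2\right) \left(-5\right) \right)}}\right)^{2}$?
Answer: $- \frac{100}{31463} \approx -0.0031783$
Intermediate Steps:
$a = \frac{1}{100}$ ($a = \left(\frac{1}{\left(-2\right) \left(-5\right)}\right)^{2} = \left(\frac{1}{10}\right)^{2} = \frac{1}{100} \approx 0.01$)
$R{\left(Y,n \right)} = 6 - \frac{Y}{100}$
$\frac{1}{R{\left(-437,357 \right)} + o{\left(772 \right)}} = \frac{1}{\left(6 - - \frac{437}{100}\right) - 325} = \frac{1}{\left(6 + \frac{437}{100}\right) - 325} = \frac{1}{\frac{1037}{100} - 325} = \frac{1}{- \frac{31463}{100}} = - \frac{100}{31463}$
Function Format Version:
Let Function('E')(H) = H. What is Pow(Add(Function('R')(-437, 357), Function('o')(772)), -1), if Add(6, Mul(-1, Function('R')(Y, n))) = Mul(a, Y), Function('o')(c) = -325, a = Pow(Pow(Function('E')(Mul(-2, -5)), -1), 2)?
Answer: Rational(-100, 31463) ≈ -0.0031783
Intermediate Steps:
a = Rational(1, 100) (a = Pow(Pow(Mul(-2, -5), -1), 2) = Pow(Pow(10, -1), 2) = Pow(Rational(1, 10), 2) = Rational(1, 100) ≈ 0.010000)
Function('R')(Y, n) = Add(6, Mul(Rational(-1, 100), Y)) (Function('R')(Y, n) = Add(6, Mul(-1, Mul(Rational(1, 100), Y))) = Add(6, Mul(Rational(-1, 100), Y)))
Pow(Add(Function('R')(-437, 357), Function('o')(772)), -1) = Pow(Add(Add(6, Mul(Rational(-1, 100), -437)), -325), -1) = Pow(Add(Add(6, Rational(437, 100)), -325), -1) = Pow(Add(Rational(1037, 100), -325), -1) = Pow(Rational(-31463, 100), -1) = Rational(-100, 31463)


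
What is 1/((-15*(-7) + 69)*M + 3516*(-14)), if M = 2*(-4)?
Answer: -1/50616 ≈ -1.9757e-5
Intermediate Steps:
M = -8
1/((-15*(-7) + 69)*M + 3516*(-14)) = 1/((-15*(-7) + 69)*(-8) + 3516*(-14)) = 1/((105 + 69)*(-8) - 49224) = 1/(174*(-8) - 49224) = 1/(-1392 - 49224) = 1/(-50616) = -1/50616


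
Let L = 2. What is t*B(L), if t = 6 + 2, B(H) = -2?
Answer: -16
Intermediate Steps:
t = 8
t*B(L) = 8*(-2) = -16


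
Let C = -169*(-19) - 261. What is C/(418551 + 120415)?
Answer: 1475/269483 ≈ 0.0054734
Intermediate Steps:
C = 2950 (C = 3211 - 261 = 2950)
C/(418551 + 120415) = 2950/(418551 + 120415) = 2950/538966 = 2950*(1/538966) = 1475/269483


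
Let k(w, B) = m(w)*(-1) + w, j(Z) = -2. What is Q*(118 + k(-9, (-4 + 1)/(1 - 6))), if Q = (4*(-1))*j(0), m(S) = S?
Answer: 944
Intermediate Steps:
k(w, B) = 0 (k(w, B) = w*(-1) + w = -w + w = 0)
Q = 8 (Q = (4*(-1))*(-2) = -4*(-2) = 8)
Q*(118 + k(-9, (-4 + 1)/(1 - 6))) = 8*(118 + 0) = 8*118 = 944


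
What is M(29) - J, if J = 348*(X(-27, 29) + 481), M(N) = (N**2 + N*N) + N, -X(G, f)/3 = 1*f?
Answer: -135401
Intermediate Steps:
X(G, f) = -3*f
M(N) = N + 2*N**2 (M(N) = (N**2 + N**2) + N = 2*N**2 + N = N + 2*N**2)
J = 137112 (J = 348*(-3*29 + 481) = 348*(-87 + 481) = 348*394 = 137112)
M(29) - J = 29*(1 + 2*29) - 1*137112 = 29*(1 + 58) - 137112 = 29*59 - 137112 = 1711 - 137112 = -135401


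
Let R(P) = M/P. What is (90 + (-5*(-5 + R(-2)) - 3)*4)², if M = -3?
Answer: 21904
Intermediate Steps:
R(P) = -3/P
(90 + (-5*(-5 + R(-2)) - 3)*4)² = (90 + (-5*(-5 - 3/(-2)) - 3)*4)² = (90 + (-5*(-5 - 3*(-½)) - 3)*4)² = (90 + (-5*(-5 + 3/2) - 3)*4)² = (90 + (-5*(-7/2) - 3)*4)² = (90 + (35/2 - 3)*4)² = (90 + (29/2)*4)² = (90 + 58)² = 148² = 21904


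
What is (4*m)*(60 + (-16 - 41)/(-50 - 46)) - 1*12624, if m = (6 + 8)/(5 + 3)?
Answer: -390395/32 ≈ -12200.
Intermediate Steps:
m = 7/4 (m = 14/8 = 14*(1/8) = 7/4 ≈ 1.7500)
(4*m)*(60 + (-16 - 41)/(-50 - 46)) - 1*12624 = (4*(7/4))*(60 + (-16 - 41)/(-50 - 46)) - 1*12624 = 7*(60 - 57/(-96)) - 12624 = 7*(60 - 57*(-1/96)) - 12624 = 7*(60 + 19/32) - 12624 = 7*(1939/32) - 12624 = 13573/32 - 12624 = -390395/32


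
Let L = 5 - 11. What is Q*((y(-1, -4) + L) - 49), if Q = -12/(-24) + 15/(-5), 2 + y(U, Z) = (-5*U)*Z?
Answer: 385/2 ≈ 192.50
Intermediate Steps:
L = -6
y(U, Z) = -2 - 5*U*Z (y(U, Z) = -2 + (-5*U)*Z = -2 - 5*U*Z)
Q = -5/2 (Q = -12*(-1/24) + 15*(-1/5) = 1/2 - 3 = -5/2 ≈ -2.5000)
Q*((y(-1, -4) + L) - 49) = -5*(((-2 - 5*(-1)*(-4)) - 6) - 49)/2 = -5*(((-2 - 20) - 6) - 49)/2 = -5*((-22 - 6) - 49)/2 = -5*(-28 - 49)/2 = -5/2*(-77) = 385/2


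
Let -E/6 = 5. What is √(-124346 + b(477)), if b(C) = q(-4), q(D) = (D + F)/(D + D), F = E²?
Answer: I*√124458 ≈ 352.79*I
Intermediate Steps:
E = -30 (E = -6*5 = -30)
F = 900 (F = (-30)² = 900)
q(D) = (900 + D)/(2*D) (q(D) = (D + 900)/(D + D) = (900 + D)/((2*D)) = (900 + D)*(1/(2*D)) = (900 + D)/(2*D))
b(C) = -112 (b(C) = (½)*(900 - 4)/(-4) = (½)*(-¼)*896 = -112)
√(-124346 + b(477)) = √(-124346 - 112) = √(-124458) = I*√124458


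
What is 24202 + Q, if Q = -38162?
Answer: -13960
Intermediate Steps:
24202 + Q = 24202 - 38162 = -13960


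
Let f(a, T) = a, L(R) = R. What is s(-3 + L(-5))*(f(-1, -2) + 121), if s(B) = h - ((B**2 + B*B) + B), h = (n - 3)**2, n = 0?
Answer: -13320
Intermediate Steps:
h = 9 (h = (0 - 3)**2 = (-3)**2 = 9)
s(B) = 9 - B - 2*B**2 (s(B) = 9 - ((B**2 + B*B) + B) = 9 - ((B**2 + B**2) + B) = 9 - (2*B**2 + B) = 9 - (B + 2*B**2) = 9 + (-B - 2*B**2) = 9 - B - 2*B**2)
s(-3 + L(-5))*(f(-1, -2) + 121) = (9 - (-3 - 5) - 2*(-3 - 5)**2)*(-1 + 121) = (9 - 1*(-8) - 2*(-8)**2)*120 = (9 + 8 - 2*64)*120 = (9 + 8 - 128)*120 = -111*120 = -13320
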